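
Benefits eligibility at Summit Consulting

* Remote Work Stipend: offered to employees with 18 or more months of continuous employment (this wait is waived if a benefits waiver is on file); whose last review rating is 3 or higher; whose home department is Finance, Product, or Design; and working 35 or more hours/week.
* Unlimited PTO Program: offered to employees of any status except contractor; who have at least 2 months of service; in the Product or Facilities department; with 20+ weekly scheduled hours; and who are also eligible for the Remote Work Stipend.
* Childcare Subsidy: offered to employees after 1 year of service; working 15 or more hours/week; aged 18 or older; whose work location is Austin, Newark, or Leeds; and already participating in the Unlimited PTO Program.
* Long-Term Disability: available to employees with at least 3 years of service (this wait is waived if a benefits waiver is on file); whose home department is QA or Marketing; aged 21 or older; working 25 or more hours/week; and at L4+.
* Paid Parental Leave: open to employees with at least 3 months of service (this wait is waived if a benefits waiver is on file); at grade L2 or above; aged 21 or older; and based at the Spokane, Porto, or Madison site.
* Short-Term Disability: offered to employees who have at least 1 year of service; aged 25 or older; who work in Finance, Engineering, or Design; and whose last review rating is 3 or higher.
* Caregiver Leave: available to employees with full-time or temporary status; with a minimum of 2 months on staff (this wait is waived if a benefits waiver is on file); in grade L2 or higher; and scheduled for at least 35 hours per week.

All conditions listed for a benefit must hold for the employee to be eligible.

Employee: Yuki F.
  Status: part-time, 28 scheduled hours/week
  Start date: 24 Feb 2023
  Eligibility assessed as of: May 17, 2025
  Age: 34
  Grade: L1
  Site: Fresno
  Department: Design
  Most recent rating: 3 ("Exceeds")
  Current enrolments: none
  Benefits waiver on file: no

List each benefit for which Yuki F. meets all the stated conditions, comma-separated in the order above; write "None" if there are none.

Short-Term Disability

Service from 24 Feb 2023 to May 17, 2025: 813 days.
Remote Work Stipend — no waiver, service 813 days ≥ 18 months (≈540 days) ✓; rating 3 ≥ 3 ✓; dept Design ✓; 28 hrs/wk < 35 ✗ → not eligible.
Unlimited PTO Program — status part-time ✓ (not excluded); service 813 days ≥ 2 months (≈60 days) ✓; dept Design ✗ → not eligible.
Childcare Subsidy — service 813 days ≥ 1 year (≈365 days) ✓; 28 hrs/wk ≥ 15 ✓; age 34 ≥ 18 ✓; site Fresno ✗ (not Austin, Newark, or Leeds) → not eligible.
Long-Term Disability — no waiver, service 813 days < 3 years (≈1095 days) ✗ → not eligible.
Paid Parental Leave — no waiver, service 813 days ≥ 3 months (≈90 days) ✓; grade L1 < L2 ✗ → not eligible.
Short-Term Disability — service 813 days ≥ 1 year (≈365 days) ✓; age 34 ≥ 25 ✓; dept Design ✓; rating 3 ≥ 3 ✓ → eligible.
Caregiver Leave — status part-time ✗ (requires full-time or temporary) → not eligible.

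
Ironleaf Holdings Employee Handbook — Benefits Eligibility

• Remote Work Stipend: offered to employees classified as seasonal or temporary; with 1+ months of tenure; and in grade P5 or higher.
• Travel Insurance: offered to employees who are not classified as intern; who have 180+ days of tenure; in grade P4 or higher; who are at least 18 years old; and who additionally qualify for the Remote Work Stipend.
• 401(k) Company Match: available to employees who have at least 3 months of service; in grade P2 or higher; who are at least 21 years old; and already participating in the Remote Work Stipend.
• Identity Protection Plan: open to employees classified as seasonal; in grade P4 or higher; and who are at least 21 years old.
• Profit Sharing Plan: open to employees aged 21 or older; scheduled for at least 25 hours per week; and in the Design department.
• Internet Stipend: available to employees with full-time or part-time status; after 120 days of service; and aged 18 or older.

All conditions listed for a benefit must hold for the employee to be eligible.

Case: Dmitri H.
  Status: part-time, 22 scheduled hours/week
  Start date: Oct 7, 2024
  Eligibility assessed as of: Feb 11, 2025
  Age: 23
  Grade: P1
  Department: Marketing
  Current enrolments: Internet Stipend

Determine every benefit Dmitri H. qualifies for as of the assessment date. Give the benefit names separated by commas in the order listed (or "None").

Service from Oct 7, 2024 to Feb 11, 2025: 127 days.
Remote Work Stipend — status part-time ✗ (requires seasonal or temporary) → not eligible.
Travel Insurance — status part-time ✓ (not excluded); service 127 days < 180 days ✗ → not eligible.
401(k) Company Match — service 127 days ≥ 3 months (≈90 days) ✓; grade P1 < P2 ✗ → not eligible.
Identity Protection Plan — status part-time ✗ (requires seasonal) → not eligible.
Profit Sharing Plan — age 23 ≥ 21 ✓; 22 hrs/wk < 25 ✗ → not eligible.
Internet Stipend — status part-time ✓; service 127 days ≥ 120 days ✓; age 23 ≥ 18 ✓ → eligible.

Internet Stipend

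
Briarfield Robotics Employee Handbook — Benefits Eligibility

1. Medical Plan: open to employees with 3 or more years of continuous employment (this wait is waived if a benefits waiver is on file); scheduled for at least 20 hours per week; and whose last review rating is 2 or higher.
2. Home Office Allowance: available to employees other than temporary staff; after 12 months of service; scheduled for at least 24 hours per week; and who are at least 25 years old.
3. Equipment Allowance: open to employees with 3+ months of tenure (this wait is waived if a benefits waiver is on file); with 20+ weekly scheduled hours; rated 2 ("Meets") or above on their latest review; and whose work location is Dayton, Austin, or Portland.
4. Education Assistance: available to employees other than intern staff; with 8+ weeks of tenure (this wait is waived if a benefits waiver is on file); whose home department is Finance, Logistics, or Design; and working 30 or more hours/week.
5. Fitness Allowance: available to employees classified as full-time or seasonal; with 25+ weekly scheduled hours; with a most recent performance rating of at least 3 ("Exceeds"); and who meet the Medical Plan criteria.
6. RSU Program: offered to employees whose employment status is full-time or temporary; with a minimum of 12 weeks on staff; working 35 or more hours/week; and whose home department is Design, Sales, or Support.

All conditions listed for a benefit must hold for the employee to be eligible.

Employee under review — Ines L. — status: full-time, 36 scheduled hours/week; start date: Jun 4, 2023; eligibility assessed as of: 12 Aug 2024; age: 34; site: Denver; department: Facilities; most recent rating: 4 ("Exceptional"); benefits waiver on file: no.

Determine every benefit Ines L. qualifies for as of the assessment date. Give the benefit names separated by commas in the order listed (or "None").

Service from Jun 4, 2023 to 12 Aug 2024: 435 days.
Medical Plan — no waiver, service 435 days < 3 years (≈1095 days) ✗ → not eligible.
Home Office Allowance — status full-time ✓ (not excluded); service 435 days ≥ 12 months (≈360 days) ✓; 36 hrs/wk ≥ 24 ✓; age 34 ≥ 25 ✓ → eligible.
Equipment Allowance — no waiver, service 435 days ≥ 3 months (≈90 days) ✓; 36 hrs/wk ≥ 20 ✓; rating 4 ≥ 2 ✓; site Denver ✗ (not Dayton, Austin, or Portland) → not eligible.
Education Assistance — status full-time ✓ (not excluded); no waiver, service 435 days ≥ 8 weeks (≈56 days) ✓; dept Facilities ✗ → not eligible.
Fitness Allowance — status full-time ✓; 36 hrs/wk ≥ 25 ✓; rating 4 ≥ 3 ✓; not eligible for Medical Plan ✗ → not eligible.
RSU Program — status full-time ✓; service 435 days ≥ 12 weeks (≈84 days) ✓; 36 hrs/wk ≥ 35 ✓; dept Facilities ✗ → not eligible.

Home Office Allowance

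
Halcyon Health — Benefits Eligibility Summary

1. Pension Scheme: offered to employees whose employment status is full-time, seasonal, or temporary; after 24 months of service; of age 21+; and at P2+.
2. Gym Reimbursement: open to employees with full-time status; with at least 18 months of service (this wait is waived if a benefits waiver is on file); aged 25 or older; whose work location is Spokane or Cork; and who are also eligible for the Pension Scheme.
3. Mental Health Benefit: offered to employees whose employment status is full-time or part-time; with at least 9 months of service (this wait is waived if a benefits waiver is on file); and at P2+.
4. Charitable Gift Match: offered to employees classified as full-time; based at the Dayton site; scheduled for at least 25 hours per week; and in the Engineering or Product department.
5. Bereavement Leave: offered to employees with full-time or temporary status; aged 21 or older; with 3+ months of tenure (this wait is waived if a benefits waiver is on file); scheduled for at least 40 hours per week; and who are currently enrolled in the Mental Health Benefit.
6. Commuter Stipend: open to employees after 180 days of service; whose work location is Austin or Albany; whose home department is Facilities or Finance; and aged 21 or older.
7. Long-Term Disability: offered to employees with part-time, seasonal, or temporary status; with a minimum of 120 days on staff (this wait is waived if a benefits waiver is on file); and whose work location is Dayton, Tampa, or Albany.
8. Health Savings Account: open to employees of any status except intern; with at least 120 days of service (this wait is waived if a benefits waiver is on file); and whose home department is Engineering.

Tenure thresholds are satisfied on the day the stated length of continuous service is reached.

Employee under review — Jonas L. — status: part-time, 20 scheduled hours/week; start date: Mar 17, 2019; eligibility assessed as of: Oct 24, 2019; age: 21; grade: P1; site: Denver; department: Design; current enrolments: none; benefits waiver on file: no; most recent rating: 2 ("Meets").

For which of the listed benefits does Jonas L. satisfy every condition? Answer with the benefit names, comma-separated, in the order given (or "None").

Service from Mar 17, 2019 to Oct 24, 2019: 221 days.
Pension Scheme — status part-time ✗ (requires full-time, seasonal, or temporary) → not eligible.
Gym Reimbursement — status part-time ✗ (requires full-time) → not eligible.
Mental Health Benefit — status part-time ✓; no waiver, service 221 days < 9 months (≈270 days) ✗ → not eligible.
Charitable Gift Match — status part-time ✗ (requires full-time) → not eligible.
Bereavement Leave — status part-time ✗ (requires full-time or temporary) → not eligible.
Commuter Stipend — service 221 days ≥ 180 days ✓; site Denver ✗ (not Austin or Albany) → not eligible.
Long-Term Disability — status part-time ✓; no waiver, service 221 days ≥ 120 days ✓; site Denver ✗ (not Dayton, Tampa, or Albany) → not eligible.
Health Savings Account — status part-time ✓ (not excluded); no waiver, service 221 days ≥ 120 days ✓; dept Design ✗ → not eligible.

None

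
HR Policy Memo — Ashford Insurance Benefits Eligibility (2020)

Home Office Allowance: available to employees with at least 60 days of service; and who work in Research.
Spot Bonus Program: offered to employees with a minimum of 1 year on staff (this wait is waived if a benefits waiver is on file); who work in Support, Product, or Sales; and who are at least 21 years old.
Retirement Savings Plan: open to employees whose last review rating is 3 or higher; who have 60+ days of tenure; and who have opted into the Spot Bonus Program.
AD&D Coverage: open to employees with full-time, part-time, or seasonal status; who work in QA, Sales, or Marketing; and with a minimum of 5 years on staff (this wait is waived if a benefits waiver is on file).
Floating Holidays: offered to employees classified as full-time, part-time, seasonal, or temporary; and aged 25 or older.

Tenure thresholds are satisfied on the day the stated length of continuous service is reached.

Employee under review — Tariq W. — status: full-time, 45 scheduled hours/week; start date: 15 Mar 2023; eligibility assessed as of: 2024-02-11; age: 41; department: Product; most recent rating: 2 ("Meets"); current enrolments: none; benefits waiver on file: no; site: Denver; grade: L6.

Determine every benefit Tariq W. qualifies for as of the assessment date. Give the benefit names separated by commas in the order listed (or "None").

Floating Holidays

Service from 15 Mar 2023 to 2024-02-11: 333 days.
Home Office Allowance — service 333 days ≥ 60 days ✓; dept Product ✗ → not eligible.
Spot Bonus Program — no waiver, service 333 days < 1 year (≈365 days) ✗ → not eligible.
Retirement Savings Plan — rating 2 < 3 ✗ → not eligible.
AD&D Coverage — status full-time ✓; dept Product ✗ → not eligible.
Floating Holidays — status full-time ✓; age 41 ≥ 25 ✓ → eligible.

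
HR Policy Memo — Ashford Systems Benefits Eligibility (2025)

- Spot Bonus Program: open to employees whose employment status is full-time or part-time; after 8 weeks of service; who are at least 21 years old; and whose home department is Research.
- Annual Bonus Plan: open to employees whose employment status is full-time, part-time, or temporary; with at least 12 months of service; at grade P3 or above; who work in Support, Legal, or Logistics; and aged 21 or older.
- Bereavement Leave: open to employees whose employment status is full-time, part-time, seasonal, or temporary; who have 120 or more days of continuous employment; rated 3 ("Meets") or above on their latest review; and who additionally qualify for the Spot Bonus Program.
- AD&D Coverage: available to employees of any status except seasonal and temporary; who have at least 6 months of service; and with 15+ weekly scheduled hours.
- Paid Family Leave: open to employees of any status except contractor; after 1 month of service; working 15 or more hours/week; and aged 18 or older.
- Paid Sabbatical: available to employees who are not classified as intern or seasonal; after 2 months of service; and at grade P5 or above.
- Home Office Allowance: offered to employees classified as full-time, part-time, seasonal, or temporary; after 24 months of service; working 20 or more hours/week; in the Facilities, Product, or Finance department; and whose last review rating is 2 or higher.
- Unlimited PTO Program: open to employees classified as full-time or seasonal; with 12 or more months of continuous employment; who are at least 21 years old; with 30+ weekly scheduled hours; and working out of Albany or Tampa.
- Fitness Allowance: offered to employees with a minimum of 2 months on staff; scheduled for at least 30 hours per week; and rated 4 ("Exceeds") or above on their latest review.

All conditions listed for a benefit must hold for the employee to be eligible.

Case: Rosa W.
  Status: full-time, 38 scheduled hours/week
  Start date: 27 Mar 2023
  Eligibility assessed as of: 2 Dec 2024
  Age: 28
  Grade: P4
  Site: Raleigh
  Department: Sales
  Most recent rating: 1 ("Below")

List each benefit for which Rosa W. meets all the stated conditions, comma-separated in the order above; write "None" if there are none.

Service from 27 Mar 2023 to 2 Dec 2024: 616 days.
Spot Bonus Program — status full-time ✓; service 616 days ≥ 8 weeks (≈56 days) ✓; age 28 ≥ 21 ✓; dept Sales ✗ → not eligible.
Annual Bonus Plan — status full-time ✓; service 616 days ≥ 12 months (≈360 days) ✓; grade P4 ≥ P3 ✓; dept Sales ✗ → not eligible.
Bereavement Leave — status full-time ✓; service 616 days ≥ 120 days ✓; rating 1 < 3 ✗ → not eligible.
AD&D Coverage — status full-time ✓ (not excluded); service 616 days ≥ 6 months (≈180 days) ✓; 38 hrs/wk ≥ 15 ✓ → eligible.
Paid Family Leave — status full-time ✓ (not excluded); service 616 days ≥ 1 month (≈30 days) ✓; 38 hrs/wk ≥ 15 ✓; age 28 ≥ 18 ✓ → eligible.
Paid Sabbatical — status full-time ✓ (not excluded); service 616 days ≥ 2 months (≈60 days) ✓; grade P4 < P5 ✗ → not eligible.
Home Office Allowance — status full-time ✓; service 616 days < 24 months (≈720 days) ✗ → not eligible.
Unlimited PTO Program — status full-time ✓; service 616 days ≥ 12 months (≈360 days) ✓; age 28 ≥ 21 ✓; 38 hrs/wk ≥ 30 ✓; site Raleigh ✗ (not Albany or Tampa) → not eligible.
Fitness Allowance — service 616 days ≥ 2 months (≈60 days) ✓; 38 hrs/wk ≥ 30 ✓; rating 1 < 4 ✗ → not eligible.

AD&D Coverage, Paid Family Leave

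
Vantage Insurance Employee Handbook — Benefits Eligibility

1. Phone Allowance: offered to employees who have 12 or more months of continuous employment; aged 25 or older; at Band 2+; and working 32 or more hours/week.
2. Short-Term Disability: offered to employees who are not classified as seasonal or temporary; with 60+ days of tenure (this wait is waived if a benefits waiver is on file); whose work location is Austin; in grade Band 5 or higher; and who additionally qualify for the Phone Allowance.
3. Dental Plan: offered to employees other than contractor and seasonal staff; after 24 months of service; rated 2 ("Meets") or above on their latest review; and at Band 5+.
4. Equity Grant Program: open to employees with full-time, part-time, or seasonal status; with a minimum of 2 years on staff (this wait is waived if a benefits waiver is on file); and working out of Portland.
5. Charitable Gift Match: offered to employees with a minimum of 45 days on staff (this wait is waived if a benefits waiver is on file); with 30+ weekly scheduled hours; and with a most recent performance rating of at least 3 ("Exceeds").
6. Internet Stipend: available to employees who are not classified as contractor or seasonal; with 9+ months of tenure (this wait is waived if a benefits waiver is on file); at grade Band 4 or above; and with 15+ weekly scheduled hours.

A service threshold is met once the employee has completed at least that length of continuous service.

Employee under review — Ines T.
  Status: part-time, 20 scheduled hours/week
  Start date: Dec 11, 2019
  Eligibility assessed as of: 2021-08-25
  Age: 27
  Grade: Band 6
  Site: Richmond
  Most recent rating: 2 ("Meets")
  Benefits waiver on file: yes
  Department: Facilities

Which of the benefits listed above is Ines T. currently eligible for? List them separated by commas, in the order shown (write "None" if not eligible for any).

Service from Dec 11, 2019 to 2021-08-25: 623 days.
Phone Allowance — service 623 days ≥ 12 months (≈360 days) ✓; age 27 ≥ 25 ✓; grade Band 6 ≥ Band 2 ✓; 20 hrs/wk < 32 ✗ → not eligible.
Short-Term Disability — status part-time ✓ (not excluded); benefits waiver on file ✓; site Richmond ✗ (not Austin) → not eligible.
Dental Plan — status part-time ✓ (not excluded); service 623 days < 24 months (≈720 days) ✗ → not eligible.
Equity Grant Program — status part-time ✓; benefits waiver on file ✓; site Richmond ✗ (not Portland) → not eligible.
Charitable Gift Match — benefits waiver on file ✓; 20 hrs/wk < 30 ✗ → not eligible.
Internet Stipend — status part-time ✓ (not excluded); benefits waiver on file ✓; grade Band 6 ≥ Band 4 ✓; 20 hrs/wk ≥ 15 ✓ → eligible.

Internet Stipend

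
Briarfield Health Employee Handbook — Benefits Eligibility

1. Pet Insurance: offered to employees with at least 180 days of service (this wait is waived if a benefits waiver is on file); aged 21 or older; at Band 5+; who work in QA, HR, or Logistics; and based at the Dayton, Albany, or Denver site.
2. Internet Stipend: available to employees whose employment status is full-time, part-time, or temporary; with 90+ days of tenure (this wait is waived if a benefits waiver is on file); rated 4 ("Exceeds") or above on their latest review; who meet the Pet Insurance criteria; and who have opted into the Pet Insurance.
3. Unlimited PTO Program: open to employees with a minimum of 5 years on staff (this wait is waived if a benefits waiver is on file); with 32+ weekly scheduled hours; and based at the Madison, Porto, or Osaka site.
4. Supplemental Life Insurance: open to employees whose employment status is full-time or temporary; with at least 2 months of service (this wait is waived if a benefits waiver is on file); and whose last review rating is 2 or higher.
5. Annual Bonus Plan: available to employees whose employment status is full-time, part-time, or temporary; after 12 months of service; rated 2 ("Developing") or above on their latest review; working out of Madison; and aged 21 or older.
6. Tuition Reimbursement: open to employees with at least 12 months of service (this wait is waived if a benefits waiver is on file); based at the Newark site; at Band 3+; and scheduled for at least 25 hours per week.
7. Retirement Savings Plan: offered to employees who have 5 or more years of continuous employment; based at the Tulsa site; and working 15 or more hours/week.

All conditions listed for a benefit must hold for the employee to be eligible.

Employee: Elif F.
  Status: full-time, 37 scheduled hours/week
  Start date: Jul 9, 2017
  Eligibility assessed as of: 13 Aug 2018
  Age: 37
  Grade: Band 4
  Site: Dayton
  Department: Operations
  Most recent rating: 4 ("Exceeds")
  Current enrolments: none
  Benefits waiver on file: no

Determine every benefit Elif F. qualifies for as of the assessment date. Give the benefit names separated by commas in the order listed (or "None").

Service from Jul 9, 2017 to 13 Aug 2018: 400 days.
Pet Insurance — no waiver, service 400 days ≥ 180 days ✓; age 37 ≥ 21 ✓; grade Band 4 < Band 5 ✗ → not eligible.
Internet Stipend — status full-time ✓; no waiver, service 400 days ≥ 90 days ✓; rating 4 ≥ 4 ✓; not eligible for Pet Insurance ✗ → not eligible.
Unlimited PTO Program — no waiver, service 400 days < 5 years (≈1825 days) ✗ → not eligible.
Supplemental Life Insurance — status full-time ✓; no waiver, service 400 days ≥ 2 months (≈60 days) ✓; rating 4 ≥ 2 ✓ → eligible.
Annual Bonus Plan — status full-time ✓; service 400 days ≥ 12 months (≈360 days) ✓; rating 4 ≥ 2 ✓; site Dayton ✗ (not Madison) → not eligible.
Tuition Reimbursement — no waiver, service 400 days ≥ 12 months (≈360 days) ✓; site Dayton ✗ (not Newark) → not eligible.
Retirement Savings Plan — service 400 days < 5 years (≈1825 days) ✗ → not eligible.

Supplemental Life Insurance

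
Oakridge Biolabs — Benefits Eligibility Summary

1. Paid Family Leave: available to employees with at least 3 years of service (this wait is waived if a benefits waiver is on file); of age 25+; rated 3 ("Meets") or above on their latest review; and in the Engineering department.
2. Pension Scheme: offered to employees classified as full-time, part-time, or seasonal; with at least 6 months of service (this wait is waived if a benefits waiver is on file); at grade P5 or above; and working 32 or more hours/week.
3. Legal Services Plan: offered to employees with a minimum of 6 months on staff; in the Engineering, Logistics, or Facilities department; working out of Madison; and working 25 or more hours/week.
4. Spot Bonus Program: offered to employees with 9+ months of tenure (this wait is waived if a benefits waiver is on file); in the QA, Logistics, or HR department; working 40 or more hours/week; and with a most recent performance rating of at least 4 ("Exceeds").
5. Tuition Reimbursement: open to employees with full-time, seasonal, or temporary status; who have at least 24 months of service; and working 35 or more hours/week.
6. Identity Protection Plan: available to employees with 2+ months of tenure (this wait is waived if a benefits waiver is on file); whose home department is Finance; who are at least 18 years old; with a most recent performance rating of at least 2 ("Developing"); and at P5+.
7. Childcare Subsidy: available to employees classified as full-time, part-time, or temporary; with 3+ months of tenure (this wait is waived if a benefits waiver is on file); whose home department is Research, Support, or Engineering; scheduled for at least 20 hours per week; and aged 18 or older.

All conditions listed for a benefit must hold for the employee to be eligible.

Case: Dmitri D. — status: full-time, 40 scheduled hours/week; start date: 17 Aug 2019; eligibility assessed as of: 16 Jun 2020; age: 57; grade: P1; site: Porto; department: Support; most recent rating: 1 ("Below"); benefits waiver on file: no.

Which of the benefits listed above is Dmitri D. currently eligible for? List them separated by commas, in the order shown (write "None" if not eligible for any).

Childcare Subsidy

Service from 17 Aug 2019 to 16 Jun 2020: 304 days.
Paid Family Leave — no waiver, service 304 days < 3 years (≈1095 days) ✗ → not eligible.
Pension Scheme — status full-time ✓; no waiver, service 304 days ≥ 6 months (≈180 days) ✓; grade P1 < P5 ✗ → not eligible.
Legal Services Plan — service 304 days ≥ 6 months (≈180 days) ✓; dept Support ✗ → not eligible.
Spot Bonus Program — no waiver, service 304 days ≥ 9 months (≈270 days) ✓; dept Support ✗ → not eligible.
Tuition Reimbursement — status full-time ✓; service 304 days < 24 months (≈720 days) ✗ → not eligible.
Identity Protection Plan — no waiver, service 304 days ≥ 2 months (≈60 days) ✓; dept Support ✗ → not eligible.
Childcare Subsidy — status full-time ✓; no waiver, service 304 days ≥ 3 months (≈90 days) ✓; dept Support ✓; 40 hrs/wk ≥ 20 ✓; age 57 ≥ 18 ✓ → eligible.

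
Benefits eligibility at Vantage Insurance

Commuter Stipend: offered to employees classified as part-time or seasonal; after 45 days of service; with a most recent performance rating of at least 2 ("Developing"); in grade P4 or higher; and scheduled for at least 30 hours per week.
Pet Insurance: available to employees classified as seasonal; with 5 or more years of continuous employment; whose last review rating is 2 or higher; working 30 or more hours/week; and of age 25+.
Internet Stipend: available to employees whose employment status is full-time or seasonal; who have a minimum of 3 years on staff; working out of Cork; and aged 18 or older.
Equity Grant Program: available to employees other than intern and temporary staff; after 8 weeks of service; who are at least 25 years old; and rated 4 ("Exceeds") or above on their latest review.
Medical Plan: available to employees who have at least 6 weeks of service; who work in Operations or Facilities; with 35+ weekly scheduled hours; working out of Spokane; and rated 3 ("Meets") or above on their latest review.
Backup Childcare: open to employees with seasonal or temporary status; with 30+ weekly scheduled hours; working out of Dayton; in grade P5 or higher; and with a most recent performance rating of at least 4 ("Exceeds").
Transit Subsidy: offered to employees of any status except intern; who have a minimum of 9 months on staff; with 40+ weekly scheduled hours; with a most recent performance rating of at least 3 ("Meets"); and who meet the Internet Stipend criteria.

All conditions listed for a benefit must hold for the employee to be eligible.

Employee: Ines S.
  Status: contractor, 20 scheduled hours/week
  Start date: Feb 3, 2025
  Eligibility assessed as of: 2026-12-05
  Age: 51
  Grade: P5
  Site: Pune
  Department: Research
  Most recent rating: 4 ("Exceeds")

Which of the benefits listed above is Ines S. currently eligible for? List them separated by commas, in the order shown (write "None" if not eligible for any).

Equity Grant Program

Service from Feb 3, 2025 to 2026-12-05: 670 days.
Commuter Stipend — status contractor ✗ (requires part-time or seasonal) → not eligible.
Pet Insurance — status contractor ✗ (requires seasonal) → not eligible.
Internet Stipend — status contractor ✗ (requires full-time or seasonal) → not eligible.
Equity Grant Program — status contractor ✓ (not excluded); service 670 days ≥ 8 weeks (≈56 days) ✓; age 51 ≥ 25 ✓; rating 4 ≥ 4 ✓ → eligible.
Medical Plan — service 670 days ≥ 6 weeks (≈42 days) ✓; dept Research ✗ → not eligible.
Backup Childcare — status contractor ✗ (requires seasonal or temporary) → not eligible.
Transit Subsidy — status contractor ✓ (not excluded); service 670 days ≥ 9 months (≈270 days) ✓; 20 hrs/wk < 40 ✗ → not eligible.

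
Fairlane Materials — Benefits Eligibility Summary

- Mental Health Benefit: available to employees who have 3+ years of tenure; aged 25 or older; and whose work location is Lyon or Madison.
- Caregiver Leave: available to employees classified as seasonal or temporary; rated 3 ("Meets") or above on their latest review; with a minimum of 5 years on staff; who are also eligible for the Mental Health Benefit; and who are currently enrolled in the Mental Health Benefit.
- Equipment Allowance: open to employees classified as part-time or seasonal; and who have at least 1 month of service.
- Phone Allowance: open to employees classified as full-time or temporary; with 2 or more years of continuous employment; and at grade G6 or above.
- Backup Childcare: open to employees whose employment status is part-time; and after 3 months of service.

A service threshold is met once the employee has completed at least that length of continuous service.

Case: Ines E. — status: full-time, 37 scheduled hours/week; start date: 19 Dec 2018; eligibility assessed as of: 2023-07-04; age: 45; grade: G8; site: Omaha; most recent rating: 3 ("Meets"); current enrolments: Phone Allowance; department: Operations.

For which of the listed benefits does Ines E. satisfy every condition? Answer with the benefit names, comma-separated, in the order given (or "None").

Service from 19 Dec 2018 to 2023-07-04: 1658 days.
Mental Health Benefit — service 1658 days ≥ 3 years (≈1095 days) ✓; age 45 ≥ 25 ✓; site Omaha ✗ (not Lyon or Madison) → not eligible.
Caregiver Leave — status full-time ✗ (requires seasonal or temporary) → not eligible.
Equipment Allowance — status full-time ✗ (requires part-time or seasonal) → not eligible.
Phone Allowance — status full-time ✓; service 1658 days ≥ 2 years (≈730 days) ✓; grade G8 ≥ G6 ✓ → eligible.
Backup Childcare — status full-time ✗ (requires part-time) → not eligible.

Phone Allowance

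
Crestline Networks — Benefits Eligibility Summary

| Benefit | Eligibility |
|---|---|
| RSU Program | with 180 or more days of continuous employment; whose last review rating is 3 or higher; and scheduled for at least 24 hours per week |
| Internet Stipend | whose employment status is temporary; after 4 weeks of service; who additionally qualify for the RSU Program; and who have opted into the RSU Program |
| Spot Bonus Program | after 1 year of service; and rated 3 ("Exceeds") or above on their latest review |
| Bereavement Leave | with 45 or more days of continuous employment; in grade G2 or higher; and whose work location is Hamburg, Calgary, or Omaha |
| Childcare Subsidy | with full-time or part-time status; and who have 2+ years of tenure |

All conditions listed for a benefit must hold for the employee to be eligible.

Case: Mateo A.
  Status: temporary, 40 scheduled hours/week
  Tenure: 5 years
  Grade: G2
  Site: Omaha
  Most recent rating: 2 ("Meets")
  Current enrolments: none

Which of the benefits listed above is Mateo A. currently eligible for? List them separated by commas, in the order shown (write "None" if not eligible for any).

Bereavement Leave

RSU Program — service 5 years ≥ 180 days ✓; rating 2 < 3 ✗ → not eligible.
Internet Stipend — status temporary ✓; service 5 years ≥ 4 weeks (≈28 days) ✓; not eligible for RSU Program ✗ → not eligible.
Spot Bonus Program — service 5 years ≥ 1 year ✓; rating 2 < 3 ✗ → not eligible.
Bereavement Leave — service 5 years ≥ 45 days ✓; grade G2 ≥ G2 ✓; site Omaha ✓ → eligible.
Childcare Subsidy — status temporary ✗ (requires full-time or part-time) → not eligible.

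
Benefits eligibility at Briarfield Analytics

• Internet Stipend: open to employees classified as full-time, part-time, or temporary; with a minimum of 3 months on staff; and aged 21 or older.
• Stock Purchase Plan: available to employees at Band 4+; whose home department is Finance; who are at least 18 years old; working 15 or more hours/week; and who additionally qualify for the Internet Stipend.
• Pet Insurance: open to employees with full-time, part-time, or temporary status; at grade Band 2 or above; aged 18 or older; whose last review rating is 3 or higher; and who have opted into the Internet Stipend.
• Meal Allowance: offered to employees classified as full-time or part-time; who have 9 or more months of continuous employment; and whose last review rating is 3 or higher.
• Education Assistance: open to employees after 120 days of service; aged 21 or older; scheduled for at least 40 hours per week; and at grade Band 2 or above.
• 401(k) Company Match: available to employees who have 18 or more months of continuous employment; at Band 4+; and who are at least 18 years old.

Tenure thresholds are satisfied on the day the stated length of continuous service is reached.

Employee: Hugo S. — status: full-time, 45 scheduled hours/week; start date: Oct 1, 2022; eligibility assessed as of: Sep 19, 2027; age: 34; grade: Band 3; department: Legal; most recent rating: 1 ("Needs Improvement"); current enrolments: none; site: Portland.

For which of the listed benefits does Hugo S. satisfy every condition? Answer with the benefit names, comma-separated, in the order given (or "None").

Internet Stipend, Education Assistance

Service from Oct 1, 2022 to Sep 19, 2027: 1814 days.
Internet Stipend — status full-time ✓; service 1814 days ≥ 3 months (≈90 days) ✓; age 34 ≥ 21 ✓ → eligible.
Stock Purchase Plan — grade Band 3 < Band 4 ✗ → not eligible.
Pet Insurance — status full-time ✓; grade Band 3 ≥ Band 2 ✓; age 34 ≥ 18 ✓; rating 1 < 3 ✗ → not eligible.
Meal Allowance — status full-time ✓; service 1814 days ≥ 9 months (≈270 days) ✓; rating 1 < 3 ✗ → not eligible.
Education Assistance — service 1814 days ≥ 120 days ✓; age 34 ≥ 21 ✓; 45 hrs/wk ≥ 40 ✓; grade Band 3 ≥ Band 2 ✓ → eligible.
401(k) Company Match — service 1814 days ≥ 18 months (≈540 days) ✓; grade Band 3 < Band 4 ✗ → not eligible.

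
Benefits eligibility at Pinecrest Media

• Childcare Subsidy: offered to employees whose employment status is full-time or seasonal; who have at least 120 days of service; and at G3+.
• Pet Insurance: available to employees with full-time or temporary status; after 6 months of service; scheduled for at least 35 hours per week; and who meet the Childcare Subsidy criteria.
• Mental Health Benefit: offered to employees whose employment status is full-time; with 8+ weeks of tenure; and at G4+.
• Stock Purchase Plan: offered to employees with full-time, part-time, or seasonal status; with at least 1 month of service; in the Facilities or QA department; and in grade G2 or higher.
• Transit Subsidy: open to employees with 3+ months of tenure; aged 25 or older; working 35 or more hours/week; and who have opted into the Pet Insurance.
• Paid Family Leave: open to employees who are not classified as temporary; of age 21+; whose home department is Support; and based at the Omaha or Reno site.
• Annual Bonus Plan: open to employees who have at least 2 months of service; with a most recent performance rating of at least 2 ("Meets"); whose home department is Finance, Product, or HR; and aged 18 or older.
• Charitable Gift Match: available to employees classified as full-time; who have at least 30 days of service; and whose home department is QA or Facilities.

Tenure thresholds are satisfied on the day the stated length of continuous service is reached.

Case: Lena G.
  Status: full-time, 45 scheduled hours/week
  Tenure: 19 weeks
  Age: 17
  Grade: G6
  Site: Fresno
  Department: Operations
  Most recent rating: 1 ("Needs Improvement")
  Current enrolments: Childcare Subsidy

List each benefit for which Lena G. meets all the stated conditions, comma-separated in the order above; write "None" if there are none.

Childcare Subsidy — status full-time ✓; service 19 weeks ≥ 120 days ✓; grade G6 ≥ G3 ✓ → eligible.
Pet Insurance — status full-time ✓; service 19 weeks < 6 months (≈180 days) ✗ → not eligible.
Mental Health Benefit — status full-time ✓; service 19 weeks ≥ 8 weeks ✓; grade G6 ≥ G4 ✓ → eligible.
Stock Purchase Plan — status full-time ✓; service 19 weeks ≥ 1 month (≈30 days) ✓; dept Operations ✗ → not eligible.
Transit Subsidy — service 19 weeks ≥ 3 months (≈90 days) ✓; age 17 < 25 ✗ → not eligible.
Paid Family Leave — status full-time ✓ (not excluded); age 17 < 21 ✗ → not eligible.
Annual Bonus Plan — service 19 weeks ≥ 2 months (≈60 days) ✓; rating 1 < 2 ✗ → not eligible.
Charitable Gift Match — status full-time ✓; service 19 weeks ≥ 30 days ✓; dept Operations ✗ → not eligible.

Childcare Subsidy, Mental Health Benefit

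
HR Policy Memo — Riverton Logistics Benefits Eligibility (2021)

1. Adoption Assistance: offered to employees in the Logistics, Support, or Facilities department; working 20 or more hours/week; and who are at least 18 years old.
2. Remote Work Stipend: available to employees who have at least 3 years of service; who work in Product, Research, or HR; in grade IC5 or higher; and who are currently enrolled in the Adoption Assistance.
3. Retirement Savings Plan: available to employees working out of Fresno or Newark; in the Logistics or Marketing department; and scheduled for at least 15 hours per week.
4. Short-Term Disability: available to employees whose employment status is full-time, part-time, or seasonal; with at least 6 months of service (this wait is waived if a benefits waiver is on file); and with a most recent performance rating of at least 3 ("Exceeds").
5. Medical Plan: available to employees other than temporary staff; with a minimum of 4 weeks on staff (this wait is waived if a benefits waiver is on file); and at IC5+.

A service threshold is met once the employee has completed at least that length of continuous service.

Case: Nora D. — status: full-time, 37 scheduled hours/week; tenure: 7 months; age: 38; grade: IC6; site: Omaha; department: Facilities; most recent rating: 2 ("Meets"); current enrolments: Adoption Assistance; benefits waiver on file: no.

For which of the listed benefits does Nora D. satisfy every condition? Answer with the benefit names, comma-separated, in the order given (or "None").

Adoption Assistance, Medical Plan

Adoption Assistance — dept Facilities ✓; 37 hrs/wk ≥ 20 ✓; age 38 ≥ 18 ✓ → eligible.
Remote Work Stipend — service 7 months < 3 years (≈1095 days) ✗ → not eligible.
Retirement Savings Plan — site Omaha ✗ (not Fresno or Newark) → not eligible.
Short-Term Disability — status full-time ✓; no waiver, service 7 months ≥ 6 months ✓; rating 2 < 3 ✗ → not eligible.
Medical Plan — status full-time ✓ (not excluded); no waiver, service 7 months ≥ 4 weeks (≈28 days) ✓; grade IC6 ≥ IC5 ✓ → eligible.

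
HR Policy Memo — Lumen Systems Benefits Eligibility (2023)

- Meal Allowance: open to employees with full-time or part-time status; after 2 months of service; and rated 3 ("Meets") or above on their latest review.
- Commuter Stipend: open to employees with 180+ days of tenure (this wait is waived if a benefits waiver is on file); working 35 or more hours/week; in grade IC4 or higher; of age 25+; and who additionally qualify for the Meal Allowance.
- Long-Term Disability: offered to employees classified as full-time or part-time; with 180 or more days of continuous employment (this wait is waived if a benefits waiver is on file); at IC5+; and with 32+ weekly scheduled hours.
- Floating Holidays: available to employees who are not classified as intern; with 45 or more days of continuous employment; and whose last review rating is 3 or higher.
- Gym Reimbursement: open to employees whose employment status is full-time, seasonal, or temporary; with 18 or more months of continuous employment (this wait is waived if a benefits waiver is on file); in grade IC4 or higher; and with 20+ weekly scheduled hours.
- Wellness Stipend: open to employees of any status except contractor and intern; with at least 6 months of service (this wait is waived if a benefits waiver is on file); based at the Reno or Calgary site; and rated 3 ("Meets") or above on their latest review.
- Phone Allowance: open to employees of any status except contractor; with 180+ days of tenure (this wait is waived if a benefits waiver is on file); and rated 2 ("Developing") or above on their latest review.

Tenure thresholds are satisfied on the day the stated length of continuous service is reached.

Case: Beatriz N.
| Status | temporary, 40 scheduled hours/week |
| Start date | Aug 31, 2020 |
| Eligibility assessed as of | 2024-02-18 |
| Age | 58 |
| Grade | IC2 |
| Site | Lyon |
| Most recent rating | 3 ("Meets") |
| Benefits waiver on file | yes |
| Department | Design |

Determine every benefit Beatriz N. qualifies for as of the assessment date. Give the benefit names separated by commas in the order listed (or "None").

Service from Aug 31, 2020 to 2024-02-18: 1266 days.
Meal Allowance — status temporary ✗ (requires full-time or part-time) → not eligible.
Commuter Stipend — benefits waiver on file ✓; 40 hrs/wk ≥ 35 ✓; grade IC2 < IC4 ✗ → not eligible.
Long-Term Disability — status temporary ✗ (requires full-time or part-time) → not eligible.
Floating Holidays — status temporary ✓ (not excluded); service 1266 days ≥ 45 days ✓; rating 3 ≥ 3 ✓ → eligible.
Gym Reimbursement — status temporary ✓; benefits waiver on file ✓; grade IC2 < IC4 ✗ → not eligible.
Wellness Stipend — status temporary ✓ (not excluded); benefits waiver on file ✓; site Lyon ✗ (not Reno or Calgary) → not eligible.
Phone Allowance — status temporary ✓ (not excluded); benefits waiver on file ✓; rating 3 ≥ 2 ✓ → eligible.

Floating Holidays, Phone Allowance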